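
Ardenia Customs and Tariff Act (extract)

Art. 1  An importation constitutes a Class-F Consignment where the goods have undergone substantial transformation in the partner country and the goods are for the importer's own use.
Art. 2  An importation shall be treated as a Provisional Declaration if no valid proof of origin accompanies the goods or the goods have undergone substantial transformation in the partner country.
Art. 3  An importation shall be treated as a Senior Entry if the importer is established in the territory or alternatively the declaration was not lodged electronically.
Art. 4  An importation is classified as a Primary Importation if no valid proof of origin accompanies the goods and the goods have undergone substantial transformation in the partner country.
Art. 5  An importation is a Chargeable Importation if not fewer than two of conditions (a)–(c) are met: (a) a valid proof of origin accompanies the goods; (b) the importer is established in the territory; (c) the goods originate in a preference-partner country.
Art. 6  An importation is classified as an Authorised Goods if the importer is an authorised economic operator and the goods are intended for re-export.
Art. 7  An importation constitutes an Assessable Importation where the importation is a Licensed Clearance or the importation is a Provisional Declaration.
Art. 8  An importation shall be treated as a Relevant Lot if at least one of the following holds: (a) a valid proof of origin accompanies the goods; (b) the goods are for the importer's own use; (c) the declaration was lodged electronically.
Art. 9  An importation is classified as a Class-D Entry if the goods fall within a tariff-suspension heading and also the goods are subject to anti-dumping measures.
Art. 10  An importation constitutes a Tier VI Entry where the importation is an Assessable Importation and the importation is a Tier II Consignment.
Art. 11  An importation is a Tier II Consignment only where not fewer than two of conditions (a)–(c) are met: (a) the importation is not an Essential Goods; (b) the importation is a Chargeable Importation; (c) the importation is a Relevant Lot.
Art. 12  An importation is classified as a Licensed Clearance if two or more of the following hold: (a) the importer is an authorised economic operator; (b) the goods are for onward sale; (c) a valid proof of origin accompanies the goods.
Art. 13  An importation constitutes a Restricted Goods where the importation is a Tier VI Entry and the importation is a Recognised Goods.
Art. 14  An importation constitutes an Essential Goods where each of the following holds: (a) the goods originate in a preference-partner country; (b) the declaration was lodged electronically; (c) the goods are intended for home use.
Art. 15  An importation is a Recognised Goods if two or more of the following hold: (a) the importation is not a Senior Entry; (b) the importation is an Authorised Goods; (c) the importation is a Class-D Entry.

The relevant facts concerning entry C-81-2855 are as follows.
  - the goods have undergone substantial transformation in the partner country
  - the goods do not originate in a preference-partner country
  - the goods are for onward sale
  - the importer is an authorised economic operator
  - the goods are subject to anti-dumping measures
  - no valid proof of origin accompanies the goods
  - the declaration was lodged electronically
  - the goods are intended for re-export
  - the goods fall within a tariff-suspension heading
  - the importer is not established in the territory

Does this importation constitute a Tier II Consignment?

Under article 14: the goods originate in a preference-partner country? no; and the declaration was lodged electronically? yes; and the goods are intended for home use? no. So the importation is not an Essential Goods.
Under article 5: a valid proof of origin accompanies the goods? no; the importer is established in the territory? no; the goods originate in a preference-partner country? no — 0 of 3 hold (need ≥2) → not satisfied.
Under article 8: a valid proof of origin accompanies the goods? no; or the goods are for the importer's own use? no; or the declaration was lodged electronically? yes. So the importation is a Relevant Lot.
Under article 11: not an Essential Goods (article 14)? yes; Chargeable Importation (article 5)? no; Relevant Lot (article 8)? yes — 2 of 3 hold (need ≥2) → satisfied.

Yes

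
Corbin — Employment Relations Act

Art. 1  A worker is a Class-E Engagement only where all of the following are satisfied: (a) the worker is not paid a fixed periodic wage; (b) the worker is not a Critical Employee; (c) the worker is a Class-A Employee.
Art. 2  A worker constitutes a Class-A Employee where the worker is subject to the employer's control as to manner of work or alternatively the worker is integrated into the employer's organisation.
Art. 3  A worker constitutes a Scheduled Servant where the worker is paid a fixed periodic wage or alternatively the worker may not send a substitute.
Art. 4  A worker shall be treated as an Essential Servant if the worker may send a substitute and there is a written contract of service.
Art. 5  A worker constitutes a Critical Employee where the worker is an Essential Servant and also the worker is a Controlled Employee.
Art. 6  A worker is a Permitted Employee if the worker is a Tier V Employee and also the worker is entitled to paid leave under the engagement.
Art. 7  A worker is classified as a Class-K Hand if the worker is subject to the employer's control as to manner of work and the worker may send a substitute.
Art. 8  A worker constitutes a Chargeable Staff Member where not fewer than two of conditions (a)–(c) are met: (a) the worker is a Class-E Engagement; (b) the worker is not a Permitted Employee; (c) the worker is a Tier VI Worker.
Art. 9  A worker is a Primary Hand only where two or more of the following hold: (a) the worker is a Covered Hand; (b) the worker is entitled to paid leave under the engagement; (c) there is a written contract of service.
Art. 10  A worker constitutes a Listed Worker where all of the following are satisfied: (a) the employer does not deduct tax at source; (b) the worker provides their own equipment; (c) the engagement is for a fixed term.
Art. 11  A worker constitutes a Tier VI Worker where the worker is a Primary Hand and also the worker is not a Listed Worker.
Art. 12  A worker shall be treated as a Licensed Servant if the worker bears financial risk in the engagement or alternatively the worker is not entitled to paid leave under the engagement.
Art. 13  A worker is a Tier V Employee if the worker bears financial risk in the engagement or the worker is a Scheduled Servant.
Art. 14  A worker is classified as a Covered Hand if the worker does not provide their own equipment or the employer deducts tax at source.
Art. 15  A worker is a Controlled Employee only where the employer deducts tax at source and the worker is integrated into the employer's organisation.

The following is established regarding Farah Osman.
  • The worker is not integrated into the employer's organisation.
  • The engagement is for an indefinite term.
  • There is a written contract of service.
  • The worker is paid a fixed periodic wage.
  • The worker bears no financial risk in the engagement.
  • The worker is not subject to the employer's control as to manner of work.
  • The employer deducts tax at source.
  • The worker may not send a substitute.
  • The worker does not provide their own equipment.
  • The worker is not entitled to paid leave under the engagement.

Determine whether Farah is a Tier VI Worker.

article 14 — Covered Hand: [the worker does not provide their own equipment? yes] OR [the employer deducts tax at source? yes] → satisfied.
article 9 — Primary Hand: Covered Hand (article 14)? yes; the worker is entitled to paid leave under the engagement? no; there is a written contract of service? yes — 2 of 3 hold (need ≥2) → satisfied.
article 10 — Listed Worker: [the employer does not deduct tax at source? no] AND [the worker provides their own equipment? no] AND [the engagement is for a fixed term? no] → not satisfied.
article 11 — Tier VI Worker: [Primary Hand (article 9)? yes] AND [not a Listed Worker (article 10)? yes] → satisfied.

Yes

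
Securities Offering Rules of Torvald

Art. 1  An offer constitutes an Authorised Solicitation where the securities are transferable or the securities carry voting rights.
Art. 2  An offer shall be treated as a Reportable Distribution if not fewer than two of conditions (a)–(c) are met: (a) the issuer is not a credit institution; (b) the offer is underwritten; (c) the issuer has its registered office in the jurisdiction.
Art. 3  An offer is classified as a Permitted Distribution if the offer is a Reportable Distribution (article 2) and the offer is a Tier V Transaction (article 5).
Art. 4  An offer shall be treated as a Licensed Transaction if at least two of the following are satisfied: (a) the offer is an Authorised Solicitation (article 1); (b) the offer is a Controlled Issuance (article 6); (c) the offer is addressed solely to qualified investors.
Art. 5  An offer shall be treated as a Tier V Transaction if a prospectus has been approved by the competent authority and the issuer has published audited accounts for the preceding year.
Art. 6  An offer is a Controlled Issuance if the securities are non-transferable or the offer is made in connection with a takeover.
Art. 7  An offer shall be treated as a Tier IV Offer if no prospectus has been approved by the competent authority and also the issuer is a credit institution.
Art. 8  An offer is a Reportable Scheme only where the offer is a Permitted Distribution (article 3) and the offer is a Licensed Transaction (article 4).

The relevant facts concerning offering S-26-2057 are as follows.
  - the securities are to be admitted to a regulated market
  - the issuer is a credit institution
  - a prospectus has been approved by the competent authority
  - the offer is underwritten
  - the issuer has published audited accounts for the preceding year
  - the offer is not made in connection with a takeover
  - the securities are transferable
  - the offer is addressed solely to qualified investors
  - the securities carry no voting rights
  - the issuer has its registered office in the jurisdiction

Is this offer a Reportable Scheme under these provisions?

article 2 — Reportable Distribution: the issuer is not a credit institution? no; the offer is underwritten? yes; the issuer has its registered office in the jurisdiction? yes — 2 of 3 hold (need ≥2) → satisfied.
article 5 — Tier V Transaction: [a prospectus has been approved by the competent authority? yes] AND [the issuer has published audited accounts for the preceding year? yes] → satisfied.
article 3 — Permitted Distribution: [Reportable Distribution (article 2)? yes] AND [Tier V Transaction (article 5)? yes] → satisfied.
article 1 — Authorised Solicitation: [the securities are transferable? yes] OR [the securities carry voting rights? no] → satisfied.
article 6 — Controlled Issuance: [the securities are non-transferable? no] OR [the offer is made in connection with a takeover? no] → not satisfied.
article 4 — Licensed Transaction: Authorised Solicitation (article 1)? yes; Controlled Issuance (article 6)? no; the offer is addressed solely to qualified investors? yes — 2 of 3 hold (need ≥2) → satisfied.
article 8 — Reportable Scheme: [Permitted Distribution (article 3)? yes] AND [Licensed Transaction (article 4)? yes] → satisfied.

Yes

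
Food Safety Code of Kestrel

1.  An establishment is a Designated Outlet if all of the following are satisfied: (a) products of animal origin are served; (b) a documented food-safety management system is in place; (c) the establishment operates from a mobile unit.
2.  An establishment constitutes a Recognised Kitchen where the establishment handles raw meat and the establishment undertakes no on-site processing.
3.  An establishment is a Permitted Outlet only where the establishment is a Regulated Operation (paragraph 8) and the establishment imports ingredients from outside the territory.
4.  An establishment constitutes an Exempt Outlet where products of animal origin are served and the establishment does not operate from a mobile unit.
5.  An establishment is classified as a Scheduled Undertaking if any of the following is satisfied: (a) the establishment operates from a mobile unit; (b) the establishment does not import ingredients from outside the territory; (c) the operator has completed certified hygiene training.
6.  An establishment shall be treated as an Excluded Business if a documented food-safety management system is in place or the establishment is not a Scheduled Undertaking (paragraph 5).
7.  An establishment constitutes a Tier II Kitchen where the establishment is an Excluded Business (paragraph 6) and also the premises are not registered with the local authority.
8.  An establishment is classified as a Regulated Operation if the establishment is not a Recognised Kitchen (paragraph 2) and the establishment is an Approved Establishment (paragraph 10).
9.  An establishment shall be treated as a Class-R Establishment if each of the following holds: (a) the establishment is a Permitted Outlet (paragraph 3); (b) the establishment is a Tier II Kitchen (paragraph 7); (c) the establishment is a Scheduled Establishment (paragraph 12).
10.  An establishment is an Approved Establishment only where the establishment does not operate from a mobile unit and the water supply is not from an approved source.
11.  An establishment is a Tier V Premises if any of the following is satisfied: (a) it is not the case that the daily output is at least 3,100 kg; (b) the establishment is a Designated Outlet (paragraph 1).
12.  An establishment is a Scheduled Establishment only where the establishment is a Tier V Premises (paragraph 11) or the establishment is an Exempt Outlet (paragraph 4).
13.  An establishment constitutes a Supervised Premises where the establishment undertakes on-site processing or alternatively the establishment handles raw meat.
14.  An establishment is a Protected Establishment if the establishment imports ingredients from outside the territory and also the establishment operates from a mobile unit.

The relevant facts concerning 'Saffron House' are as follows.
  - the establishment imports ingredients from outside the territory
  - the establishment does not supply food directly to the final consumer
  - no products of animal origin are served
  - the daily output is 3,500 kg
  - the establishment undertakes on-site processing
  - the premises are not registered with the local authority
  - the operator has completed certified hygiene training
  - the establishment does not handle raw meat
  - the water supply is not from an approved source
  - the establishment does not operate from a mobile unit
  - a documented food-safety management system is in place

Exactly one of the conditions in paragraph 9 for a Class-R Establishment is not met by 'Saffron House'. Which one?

Scheduled Establishment

Under paragraph 2: the establishment handles raw meat? no; and the establishment undertakes no on-site processing? no. So the establishment is not a Recognised Kitchen.
Under paragraph 10: the establishment does not operate from a mobile unit? yes; and the water supply is not from an approved source? yes. So the establishment is an Approved Establishment.
Under paragraph 8: not a Recognised Kitchen (paragraph 2)? yes; and Approved Establishment (paragraph 10)? yes. So the establishment is a Regulated Operation.
Under paragraph 3: Regulated Operation (paragraph 8)? yes; and the establishment imports ingredients from outside the territory? yes. So the establishment is a Permitted Outlet.
Under paragraph 5: the establishment operates from a mobile unit? no; or the establishment does not import ingredients from outside the territory? no; or the operator has completed certified hygiene training? yes. So the establishment is a Scheduled Undertaking.
Under paragraph 6: a documented food-safety management system is in place? yes; or not a Scheduled Undertaking (paragraph 5)? no. So the establishment is an Excluded Business.
Under paragraph 7: Excluded Business (paragraph 6)? yes; and the premises are not registered with the local authority? yes. So the establishment is a Tier II Kitchen.
Under paragraph 1: products of animal origin are served? no; and a documented food-safety management system is in place? yes; and the establishment operates from a mobile unit? no. So the establishment is not a Designated Outlet.
Under paragraph 11: daily output: 3,500 kg ≥ 3,100 kg? yes, so negated condition no; or Designated Outlet (paragraph 1)? no. So the establishment is not a Tier V Premises.
Under paragraph 4: products of animal origin are served? no; and the establishment does not operate from a mobile unit? yes. So the establishment is not an Exempt Outlet.
Under paragraph 12: Tier V Premises (paragraph 11)? no; or Exempt Outlet (paragraph 4)? no. So the establishment is not a Scheduled Establishment.
Under paragraph 9: Permitted Outlet (paragraph 3)? yes; and Tier II Kitchen (paragraph 7)? yes; and Scheduled Establishment (paragraph 12)? no. So the establishment is not a Class-R Establishment.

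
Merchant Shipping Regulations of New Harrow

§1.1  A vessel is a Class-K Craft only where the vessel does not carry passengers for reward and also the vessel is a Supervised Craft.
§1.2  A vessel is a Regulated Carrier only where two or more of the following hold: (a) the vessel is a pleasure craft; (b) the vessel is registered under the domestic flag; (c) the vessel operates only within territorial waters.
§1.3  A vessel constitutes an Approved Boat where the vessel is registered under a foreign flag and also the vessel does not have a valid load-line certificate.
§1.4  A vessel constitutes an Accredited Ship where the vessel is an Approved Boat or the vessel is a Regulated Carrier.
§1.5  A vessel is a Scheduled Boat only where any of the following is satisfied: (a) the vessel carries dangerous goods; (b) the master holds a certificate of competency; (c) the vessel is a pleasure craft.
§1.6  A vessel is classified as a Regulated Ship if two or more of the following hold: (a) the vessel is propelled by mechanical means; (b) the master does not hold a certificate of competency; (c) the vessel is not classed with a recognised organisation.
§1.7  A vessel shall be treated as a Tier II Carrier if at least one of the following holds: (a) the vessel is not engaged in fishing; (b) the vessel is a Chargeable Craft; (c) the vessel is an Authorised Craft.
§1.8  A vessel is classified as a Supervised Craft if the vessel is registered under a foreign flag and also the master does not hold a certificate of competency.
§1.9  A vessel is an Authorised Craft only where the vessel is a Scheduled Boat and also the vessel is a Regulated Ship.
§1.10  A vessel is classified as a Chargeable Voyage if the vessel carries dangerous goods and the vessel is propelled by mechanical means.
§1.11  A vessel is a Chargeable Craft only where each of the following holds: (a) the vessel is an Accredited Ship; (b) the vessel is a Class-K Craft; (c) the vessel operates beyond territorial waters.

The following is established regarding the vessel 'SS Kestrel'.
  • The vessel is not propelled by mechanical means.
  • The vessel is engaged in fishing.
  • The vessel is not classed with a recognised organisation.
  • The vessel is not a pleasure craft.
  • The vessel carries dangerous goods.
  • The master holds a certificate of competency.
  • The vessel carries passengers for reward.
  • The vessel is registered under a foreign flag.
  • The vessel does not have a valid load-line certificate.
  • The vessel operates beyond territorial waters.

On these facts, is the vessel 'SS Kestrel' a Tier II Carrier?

No

§1.3 — Approved Boat: [the vessel is registered under a foreign flag? yes] AND [the vessel does not have a valid load-line certificate? yes] → satisfied.
§1.2 — Regulated Carrier: the vessel is a pleasure craft? no; the vessel is registered under the domestic flag? no; the vessel operates only within territorial waters? no — 0 of 3 hold (need ≥2) → not satisfied.
§1.4 — Accredited Ship: [Approved Boat (§1.3)? yes] OR [Regulated Carrier (§1.2)? no] → satisfied.
§1.8 — Supervised Craft: [the vessel is registered under a foreign flag? yes] AND [the master does not hold a certificate of competency? no] → not satisfied.
§1.1 — Class-K Craft: [the vessel does not carry passengers for reward? no] AND [Supervised Craft (§1.8)? no] → not satisfied.
§1.11 — Chargeable Craft: [Accredited Ship (§1.4)? yes] AND [Class-K Craft (§1.1)? no] AND [the vessel operates beyond territorial waters? yes] → not satisfied.
§1.5 — Scheduled Boat: [the vessel carries dangerous goods? yes] OR [the master holds a certificate of competency? yes] OR [the vessel is a pleasure craft? no] → satisfied.
§1.6 — Regulated Ship: the vessel is propelled by mechanical means? no; the master does not hold a certificate of competency? no; the vessel is not classed with a recognised organisation? yes — 1 of 3 hold (need ≥2) → not satisfied.
§1.9 — Authorised Craft: [Scheduled Boat (§1.5)? yes] AND [Regulated Ship (§1.6)? no] → not satisfied.
§1.7 — Tier II Carrier: [the vessel is not engaged in fishing? no] OR [Chargeable Craft (§1.11)? no] OR [Authorised Craft (§1.9)? no] → not satisfied.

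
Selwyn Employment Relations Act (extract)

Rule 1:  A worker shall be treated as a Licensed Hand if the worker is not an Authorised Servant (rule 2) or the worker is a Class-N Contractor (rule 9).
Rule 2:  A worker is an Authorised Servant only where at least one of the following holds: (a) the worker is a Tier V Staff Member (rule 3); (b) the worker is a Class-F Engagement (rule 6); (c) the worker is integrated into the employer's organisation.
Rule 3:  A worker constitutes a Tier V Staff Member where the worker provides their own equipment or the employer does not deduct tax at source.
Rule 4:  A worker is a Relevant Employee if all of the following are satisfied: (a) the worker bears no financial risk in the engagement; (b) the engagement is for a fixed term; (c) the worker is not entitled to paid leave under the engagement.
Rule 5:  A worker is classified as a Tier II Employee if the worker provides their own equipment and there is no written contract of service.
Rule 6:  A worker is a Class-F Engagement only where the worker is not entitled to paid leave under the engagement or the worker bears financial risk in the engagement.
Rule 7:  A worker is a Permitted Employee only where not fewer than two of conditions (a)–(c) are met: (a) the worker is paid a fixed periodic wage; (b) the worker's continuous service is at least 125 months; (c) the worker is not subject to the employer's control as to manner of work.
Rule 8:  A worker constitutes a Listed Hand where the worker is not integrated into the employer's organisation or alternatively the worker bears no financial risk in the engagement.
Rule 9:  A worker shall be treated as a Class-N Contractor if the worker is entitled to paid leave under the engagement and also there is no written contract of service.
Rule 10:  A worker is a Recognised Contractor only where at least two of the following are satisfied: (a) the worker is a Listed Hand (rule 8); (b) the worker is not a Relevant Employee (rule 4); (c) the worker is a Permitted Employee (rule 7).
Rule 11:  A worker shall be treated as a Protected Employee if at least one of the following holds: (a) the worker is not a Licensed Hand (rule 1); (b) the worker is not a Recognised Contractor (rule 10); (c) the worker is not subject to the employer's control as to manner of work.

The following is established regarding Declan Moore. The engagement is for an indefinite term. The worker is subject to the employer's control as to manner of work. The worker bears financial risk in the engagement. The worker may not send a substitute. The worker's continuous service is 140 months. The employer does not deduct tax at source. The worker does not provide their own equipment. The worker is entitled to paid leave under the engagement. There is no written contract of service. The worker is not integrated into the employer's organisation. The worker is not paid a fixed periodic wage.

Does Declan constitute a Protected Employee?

rule 3 — Tier V Staff Member: [the worker provides their own equipment? no] OR [the employer does not deduct tax at source? yes] → satisfied.
rule 6 — Class-F Engagement: [the worker is not entitled to paid leave under the engagement? no] OR [the worker bears financial risk in the engagement? yes] → satisfied.
rule 2 — Authorised Servant: [Tier V Staff Member (rule 3)? yes] OR [Class-F Engagement (rule 6)? yes] OR [the worker is integrated into the employer's organisation? no] → satisfied.
rule 9 — Class-N Contractor: [the worker is entitled to paid leave under the engagement? yes] AND [there is no written contract of service? yes] → satisfied.
rule 1 — Licensed Hand: [not an Authorised Servant (rule 2)? no] OR [Class-N Contractor (rule 9)? yes] → satisfied.
rule 8 — Listed Hand: [the worker is not integrated into the employer's organisation? yes] OR [the worker bears no financial risk in the engagement? no] → satisfied.
rule 4 — Relevant Employee: [the worker bears no financial risk in the engagement? no] AND [the engagement is for a fixed term? no] AND [the worker is not entitled to paid leave under the engagement? no] → not satisfied.
rule 7 — Permitted Employee: the worker is paid a fixed periodic wage? no; worker's continuous service: 140 months ≥ 125 months? yes; the worker is not subject to the employer's control as to manner of work? no — 1 of 3 hold (need ≥2) → not satisfied.
rule 10 — Recognised Contractor: Listed Hand (rule 8)? yes; not a Relevant Employee (rule 4)? yes; Permitted Employee (rule 7)? no — 2 of 3 hold (need ≥2) → satisfied.
rule 11 — Protected Employee: [not a Licensed Hand (rule 1)? no] OR [not a Recognised Contractor (rule 10)? no] OR [the worker is not subject to the employer's control as to manner of work? no] → not satisfied.

No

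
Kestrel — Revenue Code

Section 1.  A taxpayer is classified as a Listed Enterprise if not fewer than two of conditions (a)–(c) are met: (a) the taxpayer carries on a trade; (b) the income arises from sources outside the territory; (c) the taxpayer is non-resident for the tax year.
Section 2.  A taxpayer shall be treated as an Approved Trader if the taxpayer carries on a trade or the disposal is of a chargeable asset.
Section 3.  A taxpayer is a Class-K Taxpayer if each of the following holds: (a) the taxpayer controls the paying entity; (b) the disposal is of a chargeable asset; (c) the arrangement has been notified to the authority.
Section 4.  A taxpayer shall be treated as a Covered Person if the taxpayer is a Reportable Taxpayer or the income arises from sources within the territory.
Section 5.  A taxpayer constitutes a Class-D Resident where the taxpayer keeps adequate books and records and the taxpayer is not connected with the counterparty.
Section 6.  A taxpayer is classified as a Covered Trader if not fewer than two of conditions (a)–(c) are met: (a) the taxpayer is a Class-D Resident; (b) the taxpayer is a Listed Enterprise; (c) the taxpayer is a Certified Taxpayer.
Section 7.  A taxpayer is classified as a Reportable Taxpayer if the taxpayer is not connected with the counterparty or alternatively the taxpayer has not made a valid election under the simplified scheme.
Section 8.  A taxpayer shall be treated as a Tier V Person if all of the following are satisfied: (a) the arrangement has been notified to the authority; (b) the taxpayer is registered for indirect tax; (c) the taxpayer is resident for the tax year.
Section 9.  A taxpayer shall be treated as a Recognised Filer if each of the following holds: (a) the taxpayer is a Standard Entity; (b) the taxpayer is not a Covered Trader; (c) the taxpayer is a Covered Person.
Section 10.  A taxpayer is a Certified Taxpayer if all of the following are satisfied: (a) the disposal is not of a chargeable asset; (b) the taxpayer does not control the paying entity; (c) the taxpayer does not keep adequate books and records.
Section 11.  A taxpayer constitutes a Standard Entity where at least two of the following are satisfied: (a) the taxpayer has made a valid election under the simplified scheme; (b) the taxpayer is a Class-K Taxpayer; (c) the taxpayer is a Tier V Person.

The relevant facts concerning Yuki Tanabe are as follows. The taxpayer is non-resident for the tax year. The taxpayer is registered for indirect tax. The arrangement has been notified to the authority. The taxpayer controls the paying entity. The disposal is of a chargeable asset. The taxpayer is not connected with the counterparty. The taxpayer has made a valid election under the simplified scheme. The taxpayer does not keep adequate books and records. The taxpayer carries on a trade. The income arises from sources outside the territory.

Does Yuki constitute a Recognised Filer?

section 3 — Class-K Taxpayer: [the taxpayer controls the paying entity? yes] AND [the disposal is of a chargeable asset? yes] AND [the arrangement has been notified to the authority? yes] → satisfied.
section 8 — Tier V Person: [the arrangement has been notified to the authority? yes] AND [the taxpayer is registered for indirect tax? yes] AND [the taxpayer is resident for the tax year? no] → not satisfied.
section 11 — Standard Entity: the taxpayer has made a valid election under the simplified scheme? yes; Class-K Taxpayer (section 3)? yes; Tier V Person (section 8)? no — 2 of 3 hold (need ≥2) → satisfied.
section 5 — Class-D Resident: [the taxpayer keeps adequate books and records? no] AND [the taxpayer is not connected with the counterparty? yes] → not satisfied.
section 1 — Listed Enterprise: the taxpayer carries on a trade? yes; the income arises from sources outside the territory? yes; the taxpayer is non-resident for the tax year? yes — 3 of 3 hold (need ≥2) → satisfied.
section 10 — Certified Taxpayer: [the disposal is not of a chargeable asset? no] AND [the taxpayer does not control the paying entity? no] AND [the taxpayer does not keep adequate books and records? yes] → not satisfied.
section 6 — Covered Trader: Class-D Resident (section 5)? no; Listed Enterprise (section 1)? yes; Certified Taxpayer (section 10)? no — 1 of 3 hold (need ≥2) → not satisfied.
section 7 — Reportable Taxpayer: [the taxpayer is not connected with the counterparty? yes] OR [the taxpayer has not made a valid election under the simplified scheme? no] → satisfied.
section 4 — Covered Person: [Reportable Taxpayer (section 7)? yes] OR [the income arises from sources within the territory? no] → satisfied.
section 9 — Recognised Filer: [Standard Entity (section 11)? yes] AND [not a Covered Trader (section 6)? yes] AND [Covered Person (section 4)? yes] → satisfied.

Yes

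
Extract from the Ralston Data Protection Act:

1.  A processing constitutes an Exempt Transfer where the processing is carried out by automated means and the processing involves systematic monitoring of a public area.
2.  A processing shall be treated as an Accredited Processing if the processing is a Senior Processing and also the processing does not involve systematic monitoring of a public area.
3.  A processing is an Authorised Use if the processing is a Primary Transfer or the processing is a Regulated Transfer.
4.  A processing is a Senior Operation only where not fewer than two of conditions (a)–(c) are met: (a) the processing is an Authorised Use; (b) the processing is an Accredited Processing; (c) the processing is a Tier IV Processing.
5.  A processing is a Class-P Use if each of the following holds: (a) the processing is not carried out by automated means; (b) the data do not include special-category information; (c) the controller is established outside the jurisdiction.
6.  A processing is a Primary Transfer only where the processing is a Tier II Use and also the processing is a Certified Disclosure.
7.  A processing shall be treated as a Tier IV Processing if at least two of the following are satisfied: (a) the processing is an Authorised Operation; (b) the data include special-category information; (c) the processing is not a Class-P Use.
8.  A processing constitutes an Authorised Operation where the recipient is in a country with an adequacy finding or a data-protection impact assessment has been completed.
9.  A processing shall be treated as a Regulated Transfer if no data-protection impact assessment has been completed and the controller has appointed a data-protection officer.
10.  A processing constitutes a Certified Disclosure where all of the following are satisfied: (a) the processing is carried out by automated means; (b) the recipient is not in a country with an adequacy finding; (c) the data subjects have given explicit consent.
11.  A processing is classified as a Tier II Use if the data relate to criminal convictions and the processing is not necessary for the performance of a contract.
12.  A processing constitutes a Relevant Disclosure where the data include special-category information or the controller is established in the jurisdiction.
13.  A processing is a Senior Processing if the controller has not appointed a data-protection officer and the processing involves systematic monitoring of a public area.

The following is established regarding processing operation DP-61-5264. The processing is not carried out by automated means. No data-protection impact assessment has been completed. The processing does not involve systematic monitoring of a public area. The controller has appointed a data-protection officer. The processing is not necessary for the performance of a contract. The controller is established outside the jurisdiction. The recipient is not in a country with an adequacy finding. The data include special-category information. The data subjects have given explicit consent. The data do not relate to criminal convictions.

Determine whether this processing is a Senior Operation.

Under paragraph 11: the data relate to criminal convictions? no; and the processing is not necessary for the performance of a contract? yes. So the processing is not a Tier II Use.
Under paragraph 10: the processing is carried out by automated means? no; and the recipient is not in a country with an adequacy finding? yes; and the data subjects have given explicit consent? yes. So the processing is not a Certified Disclosure.
Under paragraph 6: Tier II Use (paragraph 11)? no; and Certified Disclosure (paragraph 10)? no. So the processing is not a Primary Transfer.
Under paragraph 9: no data-protection impact assessment has been completed? yes; and the controller has appointed a data-protection officer? yes. So the processing is a Regulated Transfer.
Under paragraph 3: Primary Transfer (paragraph 6)? no; or Regulated Transfer (paragraph 9)? yes. So the processing is an Authorised Use.
Under paragraph 13: the controller has not appointed a data-protection officer? no; and the processing involves systematic monitoring of a public area? no. So the processing is not a Senior Processing.
Under paragraph 2: Senior Processing (paragraph 13)? no; and the processing does not involve systematic monitoring of a public area? yes. So the processing is not an Accredited Processing.
Under paragraph 8: the recipient is in a country with an adequacy finding? no; or a data-protection impact assessment has been completed? no. So the processing is not an Authorised Operation.
Under paragraph 5: the processing is not carried out by automated means? yes; and the data do not include special-category information? no; and the controller is established outside the jurisdiction? yes. So the processing is not a Class-P Use.
Under paragraph 7: Authorised Operation (paragraph 8)? no; the data include special-category information? yes; not a Class-P Use (paragraph 5)? yes — 2 of 3 hold (need ≥2) → satisfied.
Under paragraph 4: Authorised Use (paragraph 3)? yes; Accredited Processing (paragraph 2)? no; Tier IV Processing (paragraph 7)? yes — 2 of 3 hold (need ≥2) → satisfied.

Yes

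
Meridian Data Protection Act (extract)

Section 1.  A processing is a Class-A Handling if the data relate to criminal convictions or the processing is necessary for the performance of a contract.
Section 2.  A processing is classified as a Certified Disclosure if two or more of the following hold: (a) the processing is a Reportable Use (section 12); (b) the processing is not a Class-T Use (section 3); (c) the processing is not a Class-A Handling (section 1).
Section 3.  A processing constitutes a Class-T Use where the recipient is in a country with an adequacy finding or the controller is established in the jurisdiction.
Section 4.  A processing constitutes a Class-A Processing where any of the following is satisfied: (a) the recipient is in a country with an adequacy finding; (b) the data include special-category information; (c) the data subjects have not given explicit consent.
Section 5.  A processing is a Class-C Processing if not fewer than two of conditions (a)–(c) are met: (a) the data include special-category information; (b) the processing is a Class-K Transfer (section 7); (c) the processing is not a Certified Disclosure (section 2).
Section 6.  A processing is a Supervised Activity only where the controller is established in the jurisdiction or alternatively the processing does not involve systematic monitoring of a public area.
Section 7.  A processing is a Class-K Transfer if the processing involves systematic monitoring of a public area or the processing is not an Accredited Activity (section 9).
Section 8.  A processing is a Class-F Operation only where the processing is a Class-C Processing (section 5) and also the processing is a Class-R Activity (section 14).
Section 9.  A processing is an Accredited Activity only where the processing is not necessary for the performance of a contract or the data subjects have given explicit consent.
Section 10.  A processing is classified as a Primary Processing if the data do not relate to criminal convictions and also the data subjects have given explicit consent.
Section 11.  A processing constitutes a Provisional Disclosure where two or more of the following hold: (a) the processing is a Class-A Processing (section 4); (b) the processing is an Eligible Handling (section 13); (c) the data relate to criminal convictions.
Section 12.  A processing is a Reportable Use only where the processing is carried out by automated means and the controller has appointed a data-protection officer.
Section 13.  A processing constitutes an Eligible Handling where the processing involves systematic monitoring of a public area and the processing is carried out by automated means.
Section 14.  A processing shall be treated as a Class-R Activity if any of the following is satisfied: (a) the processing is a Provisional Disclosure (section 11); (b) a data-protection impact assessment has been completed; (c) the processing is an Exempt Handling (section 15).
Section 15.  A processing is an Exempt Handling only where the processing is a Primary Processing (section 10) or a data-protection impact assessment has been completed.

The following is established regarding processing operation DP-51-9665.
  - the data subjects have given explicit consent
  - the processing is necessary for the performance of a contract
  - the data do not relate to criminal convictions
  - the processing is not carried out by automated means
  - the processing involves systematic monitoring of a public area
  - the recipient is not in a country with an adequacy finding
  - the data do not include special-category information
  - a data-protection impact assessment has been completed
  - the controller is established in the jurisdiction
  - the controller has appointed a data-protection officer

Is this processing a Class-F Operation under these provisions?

Yes

section 9 — Accredited Activity: [the processing is not necessary for the performance of a contract? no] OR [the data subjects have given explicit consent? yes] → satisfied.
section 7 — Class-K Transfer: [the processing involves systematic monitoring of a public area? yes] OR [not an Accredited Activity (section 9)? no] → satisfied.
section 12 — Reportable Use: [the processing is carried out by automated means? no] AND [the controller has appointed a data-protection officer? yes] → not satisfied.
section 3 — Class-T Use: [the recipient is in a country with an adequacy finding? no] OR [the controller is established in the jurisdiction? yes] → satisfied.
section 1 — Class-A Handling: [the data relate to criminal convictions? no] OR [the processing is necessary for the performance of a contract? yes] → satisfied.
section 2 — Certified Disclosure: Reportable Use (section 12)? no; not a Class-T Use (section 3)? no; not a Class-A Handling (section 1)? no — 0 of 3 hold (need ≥2) → not satisfied.
section 5 — Class-C Processing: the data include special-category information? no; Class-K Transfer (section 7)? yes; not a Certified Disclosure (section 2)? yes — 2 of 3 hold (need ≥2) → satisfied.
section 4 — Class-A Processing: [the recipient is in a country with an adequacy finding? no] OR [the data include special-category information? no] OR [the data subjects have not given explicit consent? no] → not satisfied.
section 13 — Eligible Handling: [the processing involves systematic monitoring of a public area? yes] AND [the processing is carried out by automated means? no] → not satisfied.
section 11 — Provisional Disclosure: Class-A Processing (section 4)? no; Eligible Handling (section 13)? no; the data relate to criminal convictions? no — 0 of 3 hold (need ≥2) → not satisfied.
section 10 — Primary Processing: [the data do not relate to criminal convictions? yes] AND [the data subjects have given explicit consent? yes] → satisfied.
section 15 — Exempt Handling: [Primary Processing (section 10)? yes] OR [a data-protection impact assessment has been completed? yes] → satisfied.
section 14 — Class-R Activity: [Provisional Disclosure (section 11)? no] OR [a data-protection impact assessment has been completed? yes] OR [Exempt Handling (section 15)? yes] → satisfied.
section 8 — Class-F Operation: [Class-C Processing (section 5)? yes] AND [Class-R Activity (section 14)? yes] → satisfied.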